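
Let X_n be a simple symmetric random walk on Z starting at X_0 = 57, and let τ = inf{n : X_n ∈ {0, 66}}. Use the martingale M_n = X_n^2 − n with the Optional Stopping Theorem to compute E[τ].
E[τ] = 513

M_n = X_n^2 − n is a martingale (since E[X_{n+1}^2 | F_n] = X_n^2 + 1). By OST (τ has finite mean in a bounded region), E[M_τ] = E[M_0] = X_0^2 − 0 = 57^2 = 3249. Also E[M_τ] = E[X_τ^2] − E[τ]. The walk exits at 0 or 66, with P(hit 66 first) = 57/66, so E[X_τ^2] = 66^2 · 57/66 + 0 = 3762. Thus E[τ] = E[X_τ^2] − E[M_τ] = 3762 − 3249 = 513 = 57(66 − 57) = 513.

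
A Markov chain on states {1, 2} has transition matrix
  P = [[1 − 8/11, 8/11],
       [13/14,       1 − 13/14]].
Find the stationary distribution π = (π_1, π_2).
π_1 = 143/255, π_2 = 112/255

Solve πP = π with π_1 + π_2 = 1. From πP = π: π_1 · (1 − 8/11) + π_2 · 13/14 = π_1 ⇒ π_2 · 13/14 = π_1 · 8/11 ⇒ π_2/π_1 = (8/11)/(13/14) = 112/143. Together with π_1 + π_2 = 1:
  π_1 = (13/14)/(8/11 + 13/14) = (13/14)/(255/154) = 143/255,
  π_2 = (8/11)/(8/11 + 13/14) = (8/11)/(255/154) = 112/255.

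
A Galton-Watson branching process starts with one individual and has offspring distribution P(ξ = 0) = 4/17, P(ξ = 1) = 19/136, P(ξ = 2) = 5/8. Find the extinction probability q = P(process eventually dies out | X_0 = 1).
q = 32/85

The pgf is f(s) = 4/17 + 19/136·s + 5/8·s². The extinction probability q is the smallest fixed point of f in [0, 1]. Setting s = f(s):
  5/8·s² + (19/136 − 1)·s + 4/17 = 0
  5/8·s² − (4/17 + 5/8)·s + 4/17 = 0
which factors as (s − 1)·(5/8·s − 4/17) = 0, giving roots s = 1 and s = (4/17)/(5/8) = 32/85.
Mean offspring μ = 19/136 + 2·5/8 = 189/136 > 1 (supercritical), so q < 1. The extinction probability is the smaller root: q = (4/17)/(5/8) = 32/85.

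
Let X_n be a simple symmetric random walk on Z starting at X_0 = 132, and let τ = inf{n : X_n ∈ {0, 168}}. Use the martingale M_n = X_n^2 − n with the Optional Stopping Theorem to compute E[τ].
E[τ] = 4752

M_n = X_n^2 − n is a martingale (since E[X_{n+1}^2 | F_n] = X_n^2 + 1). By OST (τ has finite mean in a bounded region), E[M_τ] = E[M_0] = X_0^2 − 0 = 132^2 = 17424. Also E[M_τ] = E[X_τ^2] − E[τ]. The walk exits at 0 or 168, with P(hit 168 first) = 132/168, so E[X_τ^2] = 168^2 · 132/168 + 0 = 22176. Thus E[τ] = E[X_τ^2] − E[M_τ] = 22176 − 17424 = 4752 = 132(168 − 132) = 4752.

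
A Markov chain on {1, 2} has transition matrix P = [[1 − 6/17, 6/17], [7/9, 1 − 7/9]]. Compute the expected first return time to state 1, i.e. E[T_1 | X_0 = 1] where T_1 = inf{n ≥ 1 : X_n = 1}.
E[T_1 | X_0 = 1] = 1/π_1 = 173/119

For an irreducible recurrent Markov chain with stationary distribution π, E[T_i | X_0 = i] = 1/π_i (Kac's formula). Here π_1 = (7/9)/(6/17 + 7/9) = (7/9)/(173/153) = 119/173, so E[T_1 | X_0 = 1] = 1/π_1 = (6/17 + 7/9)/(7/9) = (173/153)/(7/9) = 173/119.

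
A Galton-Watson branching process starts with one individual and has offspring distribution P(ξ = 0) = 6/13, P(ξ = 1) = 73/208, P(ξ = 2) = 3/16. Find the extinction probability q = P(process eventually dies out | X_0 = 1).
q = 1

Mean offspring μ = 0·6/13 + 1·73/208 + 2·3/16 = 151/208 ≤ 1. For μ ≤ 1 with offspring not concentrated at 1, the Galton-Watson process goes extinct almost surely, so q = 1.
(Algebraic check: The pgf is f(s) = 6/13 + 73/208·s + 3/16·s². The extinction probability q is the smallest fixed point of f in [0, 1]. Setting s = f(s):
  3/16·s² + (73/208 − 1)·s + 6/13 = 0
  3/16·s² − (6/13 + 3/16)·s + 6/13 = 0
which factors as (s − 1)·(3/16·s − 6/13) = 0, giving roots s = 1 and s = (6/13)/(3/16) = 32/13. Since 32/13 ≥ 1, the smallest root in [0, 1] is s = 1.)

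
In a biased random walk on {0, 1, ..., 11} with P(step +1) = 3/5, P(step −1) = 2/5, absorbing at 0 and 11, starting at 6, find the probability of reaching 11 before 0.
P(hit 11 before 0) = (1 − (2/3)^6) / (1 − (2/3)^11) = 161595/175099

Let u_k denote P(reach 11 before 0 | start at k). Boundary: u_0 = 0, u_11 = 1. Recurrence: u_k = 3/5·u_{k+1} + 2/5·u_{k-1} for 1 ≤ k ≤ 10. Try u_k = A + B·r^k with r = q/p = (2/5)/(3/5) = 2/3. Substitution satisfies the recurrence; boundary conditions give:
  u_k = (1 − r^k) / (1 − r^N) = (1 − (2/3)^6) / (1 − (2/3)^11) = 161595/175099.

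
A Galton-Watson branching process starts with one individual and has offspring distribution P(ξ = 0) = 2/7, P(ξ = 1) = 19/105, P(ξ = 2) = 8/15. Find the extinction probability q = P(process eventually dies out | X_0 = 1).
q = 15/28

The pgf is f(s) = 2/7 + 19/105·s + 8/15·s². The extinction probability q is the smallest fixed point of f in [0, 1]. Setting s = f(s):
  8/15·s² + (19/105 − 1)·s + 2/7 = 0
  8/15·s² − (2/7 + 8/15)·s + 2/7 = 0
which factors as (s − 1)·(8/15·s − 2/7) = 0, giving roots s = 1 and s = (2/7)/(8/15) = 15/28.
Mean offspring μ = 19/105 + 2·8/15 = 131/105 > 1 (supercritical), so q < 1. The extinction probability is the smaller root: q = (2/7)/(8/15) = 15/28.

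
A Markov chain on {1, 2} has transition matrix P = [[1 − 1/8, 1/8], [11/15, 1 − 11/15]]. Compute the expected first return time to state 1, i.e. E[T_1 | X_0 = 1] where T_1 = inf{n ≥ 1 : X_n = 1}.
E[T_1 | X_0 = 1] = 1/π_1 = 103/88

For an irreducible recurrent Markov chain with stationary distribution π, E[T_i | X_0 = i] = 1/π_i (Kac's formula). Here π_1 = (11/15)/(1/8 + 11/15) = (11/15)/(103/120) = 88/103, so E[T_1 | X_0 = 1] = 1/π_1 = (1/8 + 11/15)/(11/15) = (103/120)/(11/15) = 103/88.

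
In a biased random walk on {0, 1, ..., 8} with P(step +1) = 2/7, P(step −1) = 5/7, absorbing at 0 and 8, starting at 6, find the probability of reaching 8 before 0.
P(hit 8 before 0) = (1 − (5/2)^6) / (1 − (5/2)^8) = 2964/18589

Let u_k denote P(reach 8 before 0 | start at k). Boundary: u_0 = 0, u_8 = 1. Recurrence: u_k = 2/7·u_{k+1} + 5/7·u_{k-1} for 1 ≤ k ≤ 7. Try u_k = A + B·r^k with r = q/p = (5/7)/(2/7) = 5/2. Substitution satisfies the recurrence; boundary conditions give:
  u_k = (1 − r^k) / (1 − r^N) = (1 − (5/2)^6) / (1 − (5/2)^8) = 2964/18589.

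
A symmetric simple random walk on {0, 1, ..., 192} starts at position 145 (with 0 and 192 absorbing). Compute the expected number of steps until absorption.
E[τ | X_0 = 145] = 6815

Let v_k = E[τ | X_0 = k]. Boundary: v_0 = v_192 = 0. Recurrence: v_k = 1 + (v_{k-1} + v_{k+1})/2 for 1 ≤ k ≤ 191. The particular solution to v_k − (v_{k-1} + v_{k+1})/2 = 1 is v_k = −k^2. Adding homogeneous solution A + B k and matching boundaries gives v_k = k (192 − k). Substituting k = 145: v_145 = 145 · 47 = 6815.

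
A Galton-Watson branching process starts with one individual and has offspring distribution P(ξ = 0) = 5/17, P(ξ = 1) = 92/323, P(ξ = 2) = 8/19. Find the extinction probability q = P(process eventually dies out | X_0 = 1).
q = 95/136

The pgf is f(s) = 5/17 + 92/323·s + 8/19·s². The extinction probability q is the smallest fixed point of f in [0, 1]. Setting s = f(s):
  8/19·s² + (92/323 − 1)·s + 5/17 = 0
  8/19·s² − (5/17 + 8/19)·s + 5/17 = 0
which factors as (s − 1)·(8/19·s − 5/17) = 0, giving roots s = 1 and s = (5/17)/(8/19) = 95/136.
Mean offspring μ = 92/323 + 2·8/19 = 364/323 > 1 (supercritical), so q < 1. The extinction probability is the smaller root: q = (5/17)/(8/19) = 95/136.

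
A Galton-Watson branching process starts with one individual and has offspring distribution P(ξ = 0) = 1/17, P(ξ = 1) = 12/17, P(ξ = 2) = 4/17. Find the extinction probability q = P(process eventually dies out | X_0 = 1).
q = 1/4

The pgf is f(s) = 1/17 + 12/17·s + 4/17·s². The extinction probability q is the smallest fixed point of f in [0, 1]. Setting s = f(s):
  4/17·s² + (12/17 − 1)·s + 1/17 = 0
  4/17·s² − (1/17 + 4/17)·s + 1/17 = 0
which factors as (s − 1)·(4/17·s − 1/17) = 0, giving roots s = 1 and s = (1/17)/(4/17) = 1/4.
Mean offspring μ = 12/17 + 2·4/17 = 20/17 > 1 (supercritical), so q < 1. The extinction probability is the smaller root: q = (1/17)/(4/17) = 1/4.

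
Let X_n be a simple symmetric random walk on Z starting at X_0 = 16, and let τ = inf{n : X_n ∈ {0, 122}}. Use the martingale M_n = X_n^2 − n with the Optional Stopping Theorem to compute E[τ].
E[τ] = 1696

M_n = X_n^2 − n is a martingale (since E[X_{n+1}^2 | F_n] = X_n^2 + 1). By OST (τ has finite mean in a bounded region), E[M_τ] = E[M_0] = X_0^2 − 0 = 16^2 = 256. Also E[M_τ] = E[X_τ^2] − E[τ]. The walk exits at 0 or 122, with P(hit 122 first) = 16/122, so E[X_τ^2] = 122^2 · 16/122 + 0 = 1952. Thus E[τ] = E[X_τ^2] − E[M_τ] = 1952 − 256 = 1696 = 16(122 − 16) = 1696.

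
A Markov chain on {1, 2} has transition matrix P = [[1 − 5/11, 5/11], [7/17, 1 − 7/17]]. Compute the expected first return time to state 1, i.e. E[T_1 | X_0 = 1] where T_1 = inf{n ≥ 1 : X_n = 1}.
E[T_1 | X_0 = 1] = 1/π_1 = 162/77

For an irreducible recurrent Markov chain with stationary distribution π, E[T_i | X_0 = i] = 1/π_i (Kac's formula). Here π_1 = (7/17)/(5/11 + 7/17) = (7/17)/(162/187) = 77/162, so E[T_1 | X_0 = 1] = 1/π_1 = (5/11 + 7/17)/(7/17) = (162/187)/(7/17) = 162/77.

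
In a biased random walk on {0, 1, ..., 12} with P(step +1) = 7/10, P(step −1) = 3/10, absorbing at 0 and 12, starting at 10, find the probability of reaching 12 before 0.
P(hit 12 before 0) = (1 − (3/7)^10) / (1 − (3/7)^12) = 345959845/346018894

Let u_k denote P(reach 12 before 0 | start at k). Boundary: u_0 = 0, u_12 = 1. Recurrence: u_k = 7/10·u_{k+1} + 3/10·u_{k-1} for 1 ≤ k ≤ 11. Try u_k = A + B·r^k with r = q/p = (3/10)/(7/10) = 3/7. Substitution satisfies the recurrence; boundary conditions give:
  u_k = (1 − r^k) / (1 − r^N) = (1 − (3/7)^10) / (1 − (3/7)^12) = 345959845/346018894.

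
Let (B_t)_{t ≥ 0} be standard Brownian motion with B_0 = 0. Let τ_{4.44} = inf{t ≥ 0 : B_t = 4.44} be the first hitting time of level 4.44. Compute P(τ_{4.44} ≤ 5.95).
P(τ_{4.44} ≤ 5.95) = 2(1 − Φ(4.44/√5.95)) = 2(1 − Φ(1.8202)) ≈ 0.0687

By the reflection principle for standard BM, P(τ_b ≤ t) = 2 · P(B_t ≥ b). Since B_t ~ N(0, t), P(B_t ≥ 4.44) = 1 − Φ(4.44/√t) = 1 − Φ(4.44/√5.95) = 1 − Φ(1.8202) ≈ 0.03436. Doubling: P(τ_{4.44} ≤ 5.95) ≈ 2 · 0.03436 = 0.06872 ≈ 0.0687.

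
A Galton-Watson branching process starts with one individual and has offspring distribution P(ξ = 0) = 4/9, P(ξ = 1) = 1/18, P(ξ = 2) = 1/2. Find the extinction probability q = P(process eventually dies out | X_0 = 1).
q = 8/9

The pgf is f(s) = 4/9 + 1/18·s + 1/2·s². The extinction probability q is the smallest fixed point of f in [0, 1]. Setting s = f(s):
  1/2·s² + (1/18 − 1)·s + 4/9 = 0
  1/2·s² − (4/9 + 1/2)·s + 4/9 = 0
which factors as (s − 1)·(1/2·s − 4/9) = 0, giving roots s = 1 and s = (4/9)/(1/2) = 8/9.
Mean offspring μ = 1/18 + 2·1/2 = 19/18 > 1 (supercritical), so q < 1. The extinction probability is the smaller root: q = (4/9)/(1/2) = 8/9.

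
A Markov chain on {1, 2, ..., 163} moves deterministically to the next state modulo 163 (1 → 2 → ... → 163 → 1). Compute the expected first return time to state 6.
E[T_6 | X_0 = 6] = 163

The chain cycles deterministically, so starting at state 6 it returns in exactly 163 steps. Equivalently, the stationary distribution is uniform π_j = 1/163 for every state j, so by Kac's formula E[T_6] = 1/π_6 = 163.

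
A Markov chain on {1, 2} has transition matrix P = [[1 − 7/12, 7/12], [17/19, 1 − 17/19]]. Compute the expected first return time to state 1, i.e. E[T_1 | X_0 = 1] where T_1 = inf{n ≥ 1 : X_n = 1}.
E[T_1 | X_0 = 1] = 1/π_1 = 337/204

For an irreducible recurrent Markov chain with stationary distribution π, E[T_i | X_0 = i] = 1/π_i (Kac's formula). Here π_1 = (17/19)/(7/12 + 17/19) = (17/19)/(337/228) = 204/337, so E[T_1 | X_0 = 1] = 1/π_1 = (7/12 + 17/19)/(17/19) = (337/228)/(17/19) = 337/204.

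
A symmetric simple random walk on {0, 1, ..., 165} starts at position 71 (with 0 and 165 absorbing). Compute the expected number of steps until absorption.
E[τ | X_0 = 71] = 6674

Let v_k = E[τ | X_0 = k]. Boundary: v_0 = v_165 = 0. Recurrence: v_k = 1 + (v_{k-1} + v_{k+1})/2 for 1 ≤ k ≤ 164. The particular solution to v_k − (v_{k-1} + v_{k+1})/2 = 1 is v_k = −k^2. Adding homogeneous solution A + B k and matching boundaries gives v_k = k (165 − k). Substituting k = 71: v_71 = 71 · 94 = 6674.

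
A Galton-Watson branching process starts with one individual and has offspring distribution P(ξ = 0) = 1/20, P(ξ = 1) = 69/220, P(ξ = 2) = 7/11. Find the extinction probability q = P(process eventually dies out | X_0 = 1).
q = 11/140

The pgf is f(s) = 1/20 + 69/220·s + 7/11·s². The extinction probability q is the smallest fixed point of f in [0, 1]. Setting s = f(s):
  7/11·s² + (69/220 − 1)·s + 1/20 = 0
  7/11·s² − (1/20 + 7/11)·s + 1/20 = 0
which factors as (s − 1)·(7/11·s − 1/20) = 0, giving roots s = 1 and s = (1/20)/(7/11) = 11/140.
Mean offspring μ = 69/220 + 2·7/11 = 349/220 > 1 (supercritical), so q < 1. The extinction probability is the smaller root: q = (1/20)/(7/11) = 11/140.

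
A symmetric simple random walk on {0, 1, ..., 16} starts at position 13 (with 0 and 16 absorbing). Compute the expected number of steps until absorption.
E[τ | X_0 = 13] = 39

Let v_k = E[τ | X_0 = k]. Boundary: v_0 = v_16 = 0. Recurrence: v_k = 1 + (v_{k-1} + v_{k+1})/2 for 1 ≤ k ≤ 15. The particular solution to v_k − (v_{k-1} + v_{k+1})/2 = 1 is v_k = −k^2. Adding homogeneous solution A + B k and matching boundaries gives v_k = k (16 − k). Substituting k = 13: v_13 = 13 · 3 = 39.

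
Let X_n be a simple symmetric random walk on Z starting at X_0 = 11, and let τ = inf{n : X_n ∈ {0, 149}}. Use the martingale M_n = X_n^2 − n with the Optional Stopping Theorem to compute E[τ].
E[τ] = 1518

M_n = X_n^2 − n is a martingale (since E[X_{n+1}^2 | F_n] = X_n^2 + 1). By OST (τ has finite mean in a bounded region), E[M_τ] = E[M_0] = X_0^2 − 0 = 11^2 = 121. Also E[M_τ] = E[X_τ^2] − E[τ]. The walk exits at 0 or 149, with P(hit 149 first) = 11/149, so E[X_τ^2] = 149^2 · 11/149 + 0 = 1639. Thus E[τ] = E[X_τ^2] − E[M_τ] = 1639 − 121 = 1518 = 11(149 − 11) = 1518.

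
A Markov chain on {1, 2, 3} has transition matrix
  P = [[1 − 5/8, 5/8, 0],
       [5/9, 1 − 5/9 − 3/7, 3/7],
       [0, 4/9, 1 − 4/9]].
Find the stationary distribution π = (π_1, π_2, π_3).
π = (224/719, 252/719, 243/719)

This is a birth-death chain on three states, which satisfies detailed balance: π_1 · P_{12} = π_2 · P_{21} and π_2 · P_{23} = π_3 · P_{32}.
From π_1 · 5/8 = π_2 · 5/9: π_2/π_1 = (5/8)/(5/9) = 9/8.
From π_2 · 3/7 = π_3 · 4/9: π_3/π_2 = (3/7)/(4/9) = 27/28.
Take π_1 proportional to 1; then unnormalized π = (1, 9/8, 243/224). Normalize by dividing by the sum 719/224:
  π = (224/719, 252/719, 243/719).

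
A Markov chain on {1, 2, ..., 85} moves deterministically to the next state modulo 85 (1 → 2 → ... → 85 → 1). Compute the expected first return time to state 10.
E[T_10 | X_0 = 10] = 85

The chain cycles deterministically, so starting at state 10 it returns in exactly 85 steps. Equivalently, the stationary distribution is uniform π_j = 1/85 for every state j, so by Kac's formula E[T_10] = 1/π_10 = 85.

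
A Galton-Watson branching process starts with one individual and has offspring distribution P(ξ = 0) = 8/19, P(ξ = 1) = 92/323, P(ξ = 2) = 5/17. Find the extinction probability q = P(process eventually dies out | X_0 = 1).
q = 1

Mean offspring μ = 0·8/19 + 1·92/323 + 2·5/17 = 282/323 ≤ 1. For μ ≤ 1 with offspring not concentrated at 1, the Galton-Watson process goes extinct almost surely, so q = 1.
(Algebraic check: The pgf is f(s) = 8/19 + 92/323·s + 5/17·s². The extinction probability q is the smallest fixed point of f in [0, 1]. Setting s = f(s):
  5/17·s² + (92/323 − 1)·s + 8/19 = 0
  5/17·s² − (8/19 + 5/17)·s + 8/19 = 0
which factors as (s − 1)·(5/17·s − 8/19) = 0, giving roots s = 1 and s = (8/19)/(5/17) = 136/95. Since 136/95 ≥ 1, the smallest root in [0, 1] is s = 1.)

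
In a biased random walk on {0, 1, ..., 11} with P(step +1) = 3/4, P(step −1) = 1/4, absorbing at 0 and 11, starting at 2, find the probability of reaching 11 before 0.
P(hit 11 before 0) = (1 − (1/3)^2) / (1 − (1/3)^11) = 78732/88573

Let u_k denote P(reach 11 before 0 | start at k). Boundary: u_0 = 0, u_11 = 1. Recurrence: u_k = 3/4·u_{k+1} + 1/4·u_{k-1} for 1 ≤ k ≤ 10. Try u_k = A + B·r^k with r = q/p = (1/4)/(3/4) = 1/3. Substitution satisfies the recurrence; boundary conditions give:
  u_k = (1 − r^k) / (1 − r^N) = (1 − (1/3)^2) / (1 − (1/3)^11) = 78732/88573.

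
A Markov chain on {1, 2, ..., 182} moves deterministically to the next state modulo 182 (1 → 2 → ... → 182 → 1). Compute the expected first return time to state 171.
E[T_171 | X_0 = 171] = 182

The chain cycles deterministically, so starting at state 171 it returns in exactly 182 steps. Equivalently, the stationary distribution is uniform π_j = 1/182 for every state j, so by Kac's formula E[T_171] = 1/π_171 = 182.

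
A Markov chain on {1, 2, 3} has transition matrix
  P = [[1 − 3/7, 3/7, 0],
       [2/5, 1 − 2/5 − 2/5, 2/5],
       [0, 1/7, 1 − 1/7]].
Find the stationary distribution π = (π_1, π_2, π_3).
π = (14/71, 15/71, 42/71)

This is a birth-death chain on three states, which satisfies detailed balance: π_1 · P_{12} = π_2 · P_{21} and π_2 · P_{23} = π_3 · P_{32}.
From π_1 · 3/7 = π_2 · 2/5: π_2/π_1 = (3/7)/(2/5) = 15/14.
From π_2 · 2/5 = π_3 · 1/7: π_3/π_2 = (2/5)/(1/7) = 14/5.
Take π_1 proportional to 1; then unnormalized π = (1, 15/14, 3). Normalize by dividing by the sum 71/14:
  π = (14/71, 15/71, 42/71).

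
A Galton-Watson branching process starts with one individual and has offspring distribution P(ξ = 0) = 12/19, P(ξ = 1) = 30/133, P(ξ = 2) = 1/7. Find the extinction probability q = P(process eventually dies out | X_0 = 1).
q = 1

Mean offspring μ = 0·12/19 + 1·30/133 + 2·1/7 = 68/133 ≤ 1. For μ ≤ 1 with offspring not concentrated at 1, the Galton-Watson process goes extinct almost surely, so q = 1.
(Algebraic check: The pgf is f(s) = 12/19 + 30/133·s + 1/7·s². The extinction probability q is the smallest fixed point of f in [0, 1]. Setting s = f(s):
  1/7·s² + (30/133 − 1)·s + 12/19 = 0
  1/7·s² − (12/19 + 1/7)·s + 12/19 = 0
which factors as (s − 1)·(1/7·s − 12/19) = 0, giving roots s = 1 and s = (12/19)/(1/7) = 84/19. Since 84/19 ≥ 1, the smallest root in [0, 1] is s = 1.)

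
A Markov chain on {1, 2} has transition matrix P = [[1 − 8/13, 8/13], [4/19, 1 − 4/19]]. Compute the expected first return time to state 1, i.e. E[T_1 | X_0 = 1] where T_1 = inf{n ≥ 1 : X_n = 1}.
E[T_1 | X_0 = 1] = 1/π_1 = 51/13

For an irreducible recurrent Markov chain with stationary distribution π, E[T_i | X_0 = i] = 1/π_i (Kac's formula). Here π_1 = (4/19)/(8/13 + 4/19) = (4/19)/(204/247) = 13/51, so E[T_1 | X_0 = 1] = 1/π_1 = (8/13 + 4/19)/(4/19) = (204/247)/(4/19) = 51/13.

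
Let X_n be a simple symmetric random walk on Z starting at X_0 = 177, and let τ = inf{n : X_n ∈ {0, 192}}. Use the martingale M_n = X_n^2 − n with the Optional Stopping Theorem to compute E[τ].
E[τ] = 2655

M_n = X_n^2 − n is a martingale (since E[X_{n+1}^2 | F_n] = X_n^2 + 1). By OST (τ has finite mean in a bounded region), E[M_τ] = E[M_0] = X_0^2 − 0 = 177^2 = 31329. Also E[M_τ] = E[X_τ^2] − E[τ]. The walk exits at 0 or 192, with P(hit 192 first) = 177/192, so E[X_τ^2] = 192^2 · 177/192 + 0 = 33984. Thus E[τ] = E[X_τ^2] − E[M_τ] = 33984 − 31329 = 2655 = 177(192 − 177) = 2655.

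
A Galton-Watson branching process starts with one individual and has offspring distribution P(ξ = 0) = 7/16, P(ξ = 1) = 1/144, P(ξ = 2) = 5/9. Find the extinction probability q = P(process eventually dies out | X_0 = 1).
q = 63/80

The pgf is f(s) = 7/16 + 1/144·s + 5/9·s². The extinction probability q is the smallest fixed point of f in [0, 1]. Setting s = f(s):
  5/9·s² + (1/144 − 1)·s + 7/16 = 0
  5/9·s² − (7/16 + 5/9)·s + 7/16 = 0
which factors as (s − 1)·(5/9·s − 7/16) = 0, giving roots s = 1 and s = (7/16)/(5/9) = 63/80.
Mean offspring μ = 1/144 + 2·5/9 = 161/144 > 1 (supercritical), so q < 1. The extinction probability is the smaller root: q = (7/16)/(5/9) = 63/80.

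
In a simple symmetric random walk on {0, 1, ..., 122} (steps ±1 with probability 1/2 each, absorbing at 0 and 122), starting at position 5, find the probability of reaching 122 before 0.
P(hit 122 before 0) = 5/122

Let u_k = P(hit 122 before 0 | start at k). Then u_0 = 0, u_122 = 1, and u_k = u_{k-1}/2 + u_{k+1}/2 for 1 ≤ k ≤ 121. This harmonic recurrence is solved by u_k = k/122, giving u_5 = 5/122.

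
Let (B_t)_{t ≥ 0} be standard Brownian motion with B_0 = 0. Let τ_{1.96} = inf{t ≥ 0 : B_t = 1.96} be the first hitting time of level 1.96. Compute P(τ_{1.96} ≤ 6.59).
P(τ_{1.96} ≤ 6.59) = 2(1 − Φ(1.96/√6.59)) = 2(1 − Φ(0.7635)) ≈ 0.4452

By the reflection principle for standard BM, P(τ_b ≤ t) = 2 · P(B_t ≥ b). Since B_t ~ N(0, t), P(B_t ≥ 1.96) = 1 − Φ(1.96/√t) = 1 − Φ(1.96/√6.59) = 1 − Φ(0.7635) ≈ 0.22258. Doubling: P(τ_{1.96} ≤ 6.59) ≈ 2 · 0.22258 = 0.44516 ≈ 0.4452.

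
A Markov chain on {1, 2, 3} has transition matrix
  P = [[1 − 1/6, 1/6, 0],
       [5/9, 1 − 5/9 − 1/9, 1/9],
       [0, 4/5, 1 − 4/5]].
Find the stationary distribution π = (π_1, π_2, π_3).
π = (120/161, 36/161, 5/161)

This is a birth-death chain on three states, which satisfies detailed balance: π_1 · P_{12} = π_2 · P_{21} and π_2 · P_{23} = π_3 · P_{32}.
From π_1 · 1/6 = π_2 · 5/9: π_2/π_1 = (1/6)/(5/9) = 3/10.
From π_2 · 1/9 = π_3 · 4/5: π_3/π_2 = (1/9)/(4/5) = 5/36.
Take π_1 proportional to 1; then unnormalized π = (1, 3/10, 1/24). Normalize by dividing by the sum 161/120:
  π = (120/161, 36/161, 5/161).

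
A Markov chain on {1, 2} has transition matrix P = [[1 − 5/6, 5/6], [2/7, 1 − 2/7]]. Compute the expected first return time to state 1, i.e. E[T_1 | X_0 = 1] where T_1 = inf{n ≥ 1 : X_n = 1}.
E[T_1 | X_0 = 1] = 1/π_1 = 47/12

For an irreducible recurrent Markov chain with stationary distribution π, E[T_i | X_0 = i] = 1/π_i (Kac's formula). Here π_1 = (2/7)/(5/6 + 2/7) = (2/7)/(47/42) = 12/47, so E[T_1 | X_0 = 1] = 1/π_1 = (5/6 + 2/7)/(2/7) = (47/42)/(2/7) = 47/12.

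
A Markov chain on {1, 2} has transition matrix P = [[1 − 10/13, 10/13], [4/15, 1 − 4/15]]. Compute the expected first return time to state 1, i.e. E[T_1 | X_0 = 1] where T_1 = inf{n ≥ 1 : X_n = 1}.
E[T_1 | X_0 = 1] = 1/π_1 = 101/26

For an irreducible recurrent Markov chain with stationary distribution π, E[T_i | X_0 = i] = 1/π_i (Kac's formula). Here π_1 = (4/15)/(10/13 + 4/15) = (4/15)/(202/195) = 26/101, so E[T_1 | X_0 = 1] = 1/π_1 = (10/13 + 4/15)/(4/15) = (202/195)/(4/15) = 101/26.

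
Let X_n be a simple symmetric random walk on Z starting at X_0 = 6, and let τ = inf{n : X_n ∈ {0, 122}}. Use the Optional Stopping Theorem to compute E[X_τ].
E[X_τ] = 6

X_n is a martingale and τ is a bounded-mean stopping time (indeed τ is finite a.s. with bounded expectation since the walk is in a bounded region). By the OST, E[X_τ] = E[X_0] = 6. Equivalently: E[X_τ] = 122 · P(hit 122 first) + 0 · P(hit 0 first) = 122 · (6/122) = 6.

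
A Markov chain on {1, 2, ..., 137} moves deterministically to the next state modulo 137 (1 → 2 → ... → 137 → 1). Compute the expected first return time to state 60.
E[T_60 | X_0 = 60] = 137

The chain cycles deterministically, so starting at state 60 it returns in exactly 137 steps. Equivalently, the stationary distribution is uniform π_j = 1/137 for every state j, so by Kac's formula E[T_60] = 1/π_60 = 137.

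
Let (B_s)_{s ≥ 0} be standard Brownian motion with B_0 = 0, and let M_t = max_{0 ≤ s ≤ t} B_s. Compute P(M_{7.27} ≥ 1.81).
P(M_{7.27} ≥ 1.81) = 2·P(B_{7.27} ≥ 1.81) = 2(1 − Φ(1.81/√7.27)) ≈ 0.5020

By the reflection principle for Brownian motion, P(M_t ≥ a) = 2 · P(B_t ≥ a) for a ≥ 0. Since B_t ~ N(0, t), P(B_t ≥ 1.81) = 1 − Φ(1.81/√t) = 1 − Φ(1.81/√7.27) = 1 − Φ(0.6713). So
  P(M_{7.27} ≥ 1.81) = 2(1 − Φ(0.6713)) ≈ 0.5020.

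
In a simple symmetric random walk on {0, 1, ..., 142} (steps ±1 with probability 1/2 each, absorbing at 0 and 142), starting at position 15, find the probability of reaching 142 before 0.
P(hit 142 before 0) = 15/142

Let u_k = P(hit 142 before 0 | start at k). Then u_0 = 0, u_142 = 1, and u_k = u_{k-1}/2 + u_{k+1}/2 for 1 ≤ k ≤ 141. This harmonic recurrence is solved by u_k = k/142, giving u_15 = 15/142.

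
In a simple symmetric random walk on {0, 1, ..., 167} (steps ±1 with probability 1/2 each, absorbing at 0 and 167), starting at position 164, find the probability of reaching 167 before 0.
P(hit 167 before 0) = 164/167

Let u_k = P(hit 167 before 0 | start at k). Then u_0 = 0, u_167 = 1, and u_k = u_{k-1}/2 + u_{k+1}/2 for 1 ≤ k ≤ 166. This harmonic recurrence is solved by u_k = k/167, giving u_164 = 164/167.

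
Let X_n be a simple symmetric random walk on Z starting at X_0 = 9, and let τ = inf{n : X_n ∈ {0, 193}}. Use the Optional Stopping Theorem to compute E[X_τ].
E[X_τ] = 9

X_n is a martingale and τ is a bounded-mean stopping time (indeed τ is finite a.s. with bounded expectation since the walk is in a bounded region). By the OST, E[X_τ] = E[X_0] = 9. Equivalently: E[X_τ] = 193 · P(hit 193 first) + 0 · P(hit 0 first) = 193 · (9/193) = 9.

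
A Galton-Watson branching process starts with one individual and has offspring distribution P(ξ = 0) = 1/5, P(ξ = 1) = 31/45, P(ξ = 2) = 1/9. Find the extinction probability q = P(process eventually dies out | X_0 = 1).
q = 1

Mean offspring μ = 0·1/5 + 1·31/45 + 2·1/9 = 41/45 ≤ 1. For μ ≤ 1 with offspring not concentrated at 1, the Galton-Watson process goes extinct almost surely, so q = 1.
(Algebraic check: The pgf is f(s) = 1/5 + 31/45·s + 1/9·s². The extinction probability q is the smallest fixed point of f in [0, 1]. Setting s = f(s):
  1/9·s² + (31/45 − 1)·s + 1/5 = 0
  1/9·s² − (1/5 + 1/9)·s + 1/5 = 0
which factors as (s − 1)·(1/9·s − 1/5) = 0, giving roots s = 1 and s = (1/5)/(1/9) = 9/5. Since 9/5 ≥ 1, the smallest root in [0, 1] is s = 1.)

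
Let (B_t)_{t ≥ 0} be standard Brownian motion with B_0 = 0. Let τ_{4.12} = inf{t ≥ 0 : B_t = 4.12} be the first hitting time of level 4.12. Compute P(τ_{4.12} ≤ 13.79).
P(τ_{4.12} ≤ 13.79) = 2(1 − Φ(4.12/√13.79)) = 2(1 − Φ(1.1095)) ≈ 0.2672

By the reflection principle for standard BM, P(τ_b ≤ t) = 2 · P(B_t ≥ b). Since B_t ~ N(0, t), P(B_t ≥ 4.12) = 1 − Φ(4.12/√t) = 1 − Φ(4.12/√13.79) = 1 − Φ(1.1095) ≈ 0.13361. Doubling: P(τ_{4.12} ≤ 13.79) ≈ 2 · 0.13361 = 0.26722 ≈ 0.2672.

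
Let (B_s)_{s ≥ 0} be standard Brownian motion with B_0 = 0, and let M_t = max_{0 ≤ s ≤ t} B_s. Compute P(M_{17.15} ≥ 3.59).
P(M_{17.15} ≥ 3.59) = 2·P(B_{17.15} ≥ 3.59) = 2(1 − Φ(3.59/√17.15)) ≈ 0.3860

By the reflection principle for Brownian motion, P(M_t ≥ a) = 2 · P(B_t ≥ a) for a ≥ 0. Since B_t ~ N(0, t), P(B_t ≥ 3.59) = 1 − Φ(3.59/√t) = 1 − Φ(3.59/√17.15) = 1 − Φ(0.8669). So
  P(M_{17.15} ≥ 3.59) = 2(1 − Φ(0.8669)) ≈ 0.3860.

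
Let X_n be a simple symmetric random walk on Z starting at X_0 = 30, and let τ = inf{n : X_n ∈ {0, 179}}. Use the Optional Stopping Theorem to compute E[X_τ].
E[X_τ] = 30

X_n is a martingale and τ is a bounded-mean stopping time (indeed τ is finite a.s. with bounded expectation since the walk is in a bounded region). By the OST, E[X_τ] = E[X_0] = 30. Equivalently: E[X_τ] = 179 · P(hit 179 first) + 0 · P(hit 0 first) = 179 · (30/179) = 30.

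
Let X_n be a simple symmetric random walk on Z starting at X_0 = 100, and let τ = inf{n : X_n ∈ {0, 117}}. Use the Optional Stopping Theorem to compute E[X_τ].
E[X_τ] = 100

X_n is a martingale and τ is a bounded-mean stopping time (indeed τ is finite a.s. with bounded expectation since the walk is in a bounded region). By the OST, E[X_τ] = E[X_0] = 100. Equivalently: E[X_τ] = 117 · P(hit 117 first) + 0 · P(hit 0 first) = 117 · (100/117) = 100.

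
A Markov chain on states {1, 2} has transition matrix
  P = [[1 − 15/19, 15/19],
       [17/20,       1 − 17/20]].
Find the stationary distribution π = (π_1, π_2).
π_1 = 323/623, π_2 = 300/623

Solve πP = π with π_1 + π_2 = 1. From πP = π: π_1 · (1 − 15/19) + π_2 · 17/20 = π_1 ⇒ π_2 · 17/20 = π_1 · 15/19 ⇒ π_2/π_1 = (15/19)/(17/20) = 300/323. Together with π_1 + π_2 = 1:
  π_1 = (17/20)/(15/19 + 17/20) = (17/20)/(623/380) = 323/623,
  π_2 = (15/19)/(15/19 + 17/20) = (15/19)/(623/380) = 300/623.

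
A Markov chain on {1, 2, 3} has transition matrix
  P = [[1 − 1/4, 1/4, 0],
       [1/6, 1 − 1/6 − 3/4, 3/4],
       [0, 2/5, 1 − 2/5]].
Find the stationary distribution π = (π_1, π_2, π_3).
π = (16/85, 24/85, 9/17)

This is a birth-death chain on three states, which satisfies detailed balance: π_1 · P_{12} = π_2 · P_{21} and π_2 · P_{23} = π_3 · P_{32}.
From π_1 · 1/4 = π_2 · 1/6: π_2/π_1 = (1/4)/(1/6) = 3/2.
From π_2 · 3/4 = π_3 · 2/5: π_3/π_2 = (3/4)/(2/5) = 15/8.
Take π_1 proportional to 1; then unnormalized π = (1, 3/2, 45/16). Normalize by dividing by the sum 85/16:
  π = (16/85, 24/85, 9/17).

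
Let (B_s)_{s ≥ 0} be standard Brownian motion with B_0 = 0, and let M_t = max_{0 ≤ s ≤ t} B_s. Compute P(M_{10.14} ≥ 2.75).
P(M_{10.14} ≥ 2.75) = 2·P(B_{10.14} ≥ 2.75) = 2(1 − Φ(2.75/√10.14)) ≈ 0.3878

By the reflection principle for Brownian motion, P(M_t ≥ a) = 2 · P(B_t ≥ a) for a ≥ 0. Since B_t ~ N(0, t), P(B_t ≥ 2.75) = 1 − Φ(2.75/√t) = 1 − Φ(2.75/√10.14) = 1 − Φ(0.8636). So
  P(M_{10.14} ≥ 2.75) = 2(1 − Φ(0.8636)) ≈ 0.3878.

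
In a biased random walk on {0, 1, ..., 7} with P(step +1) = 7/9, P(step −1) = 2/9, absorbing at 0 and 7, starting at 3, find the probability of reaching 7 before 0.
P(hit 7 before 0) = (1 − (2/7)^3) / (1 − (2/7)^7) = 160867/164683

Let u_k denote P(reach 7 before 0 | start at k). Boundary: u_0 = 0, u_7 = 1. Recurrence: u_k = 7/9·u_{k+1} + 2/9·u_{k-1} for 1 ≤ k ≤ 6. Try u_k = A + B·r^k with r = q/p = (2/9)/(7/9) = 2/7. Substitution satisfies the recurrence; boundary conditions give:
  u_k = (1 − r^k) / (1 − r^N) = (1 − (2/7)^3) / (1 − (2/7)^7) = 160867/164683.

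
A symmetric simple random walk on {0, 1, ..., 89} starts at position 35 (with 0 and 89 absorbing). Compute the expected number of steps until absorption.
E[τ | X_0 = 35] = 1890

Let v_k = E[τ | X_0 = k]. Boundary: v_0 = v_89 = 0. Recurrence: v_k = 1 + (v_{k-1} + v_{k+1})/2 for 1 ≤ k ≤ 88. The particular solution to v_k − (v_{k-1} + v_{k+1})/2 = 1 is v_k = −k^2. Adding homogeneous solution A + B k and matching boundaries gives v_k = k (89 − k). Substituting k = 35: v_35 = 35 · 54 = 1890.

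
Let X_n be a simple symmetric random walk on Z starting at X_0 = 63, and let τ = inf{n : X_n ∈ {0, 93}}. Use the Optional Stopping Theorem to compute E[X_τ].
E[X_τ] = 63

X_n is a martingale and τ is a bounded-mean stopping time (indeed τ is finite a.s. with bounded expectation since the walk is in a bounded region). By the OST, E[X_τ] = E[X_0] = 63. Equivalently: E[X_τ] = 93 · P(hit 93 first) + 0 · P(hit 0 first) = 93 · (63/93) = 63.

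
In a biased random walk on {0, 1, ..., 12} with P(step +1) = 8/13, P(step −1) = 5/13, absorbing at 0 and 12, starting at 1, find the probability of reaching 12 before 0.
P(hit 12 before 0) = (1 − (5/8)^1) / (1 − (5/8)^12) = 8589934592/22825112037

Let u_k denote P(reach 12 before 0 | start at k). Boundary: u_0 = 0, u_12 = 1. Recurrence: u_k = 8/13·u_{k+1} + 5/13·u_{k-1} for 1 ≤ k ≤ 11. Try u_k = A + B·r^k with r = q/p = (5/13)/(8/13) = 5/8. Substitution satisfies the recurrence; boundary conditions give:
  u_k = (1 − r^k) / (1 − r^N) = (1 − (5/8)^1) / (1 − (5/8)^12) = 8589934592/22825112037.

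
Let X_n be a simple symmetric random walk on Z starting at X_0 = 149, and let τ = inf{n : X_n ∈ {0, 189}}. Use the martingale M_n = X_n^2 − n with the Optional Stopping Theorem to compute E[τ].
E[τ] = 5960

M_n = X_n^2 − n is a martingale (since E[X_{n+1}^2 | F_n] = X_n^2 + 1). By OST (τ has finite mean in a bounded region), E[M_τ] = E[M_0] = X_0^2 − 0 = 149^2 = 22201. Also E[M_τ] = E[X_τ^2] − E[τ]. The walk exits at 0 or 189, with P(hit 189 first) = 149/189, so E[X_τ^2] = 189^2 · 149/189 + 0 = 28161. Thus E[τ] = E[X_τ^2] − E[M_τ] = 28161 − 22201 = 5960 = 149(189 − 149) = 5960.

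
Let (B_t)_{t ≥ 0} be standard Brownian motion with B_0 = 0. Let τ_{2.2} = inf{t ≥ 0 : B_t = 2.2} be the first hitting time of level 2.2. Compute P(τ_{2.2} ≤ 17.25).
P(τ_{2.2} ≤ 17.25) = 2(1 − Φ(2.2/√17.25)) = 2(1 − Φ(0.5297)) ≈ 0.5963

By the reflection principle for standard BM, P(τ_b ≤ t) = 2 · P(B_t ≥ b). Since B_t ~ N(0, t), P(B_t ≥ 2.2) = 1 − Φ(2.2/√t) = 1 − Φ(2.2/√17.25) = 1 − Φ(0.5297) ≈ 0.29816. Doubling: P(τ_{2.2} ≤ 17.25) ≈ 2 · 0.29816 = 0.59632 ≈ 0.5963.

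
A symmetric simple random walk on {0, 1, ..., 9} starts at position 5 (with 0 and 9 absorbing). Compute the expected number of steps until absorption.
E[τ | X_0 = 5] = 20

Let v_k = E[τ | X_0 = k]. Boundary: v_0 = v_9 = 0. Recurrence: v_k = 1 + (v_{k-1} + v_{k+1})/2 for 1 ≤ k ≤ 8. The particular solution to v_k − (v_{k-1} + v_{k+1})/2 = 1 is v_k = −k^2. Adding homogeneous solution A + B k and matching boundaries gives v_k = k (9 − k). Substituting k = 5: v_5 = 5 · 4 = 20.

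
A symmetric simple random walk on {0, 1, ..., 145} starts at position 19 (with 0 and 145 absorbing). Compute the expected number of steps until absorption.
E[τ | X_0 = 19] = 2394

Let v_k = E[τ | X_0 = k]. Boundary: v_0 = v_145 = 0. Recurrence: v_k = 1 + (v_{k-1} + v_{k+1})/2 for 1 ≤ k ≤ 144. The particular solution to v_k − (v_{k-1} + v_{k+1})/2 = 1 is v_k = −k^2. Adding homogeneous solution A + B k and matching boundaries gives v_k = k (145 − k). Substituting k = 19: v_19 = 19 · 126 = 2394.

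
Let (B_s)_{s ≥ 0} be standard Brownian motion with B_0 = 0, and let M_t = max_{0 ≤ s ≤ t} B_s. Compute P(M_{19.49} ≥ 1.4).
P(M_{19.49} ≥ 1.4) = 2·P(B_{19.49} ≥ 1.4) = 2(1 − Φ(1.4/√19.49)) ≈ 0.7512

By the reflection principle for Brownian motion, P(M_t ≥ a) = 2 · P(B_t ≥ a) for a ≥ 0. Since B_t ~ N(0, t), P(B_t ≥ 1.4) = 1 − Φ(1.4/√t) = 1 − Φ(1.4/√19.49) = 1 − Φ(0.3171). So
  P(M_{19.49} ≥ 1.4) = 2(1 − Φ(0.3171)) ≈ 0.7512.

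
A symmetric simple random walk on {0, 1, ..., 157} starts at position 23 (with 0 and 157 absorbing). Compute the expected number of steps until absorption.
E[τ | X_0 = 23] = 3082

Let v_k = E[τ | X_0 = k]. Boundary: v_0 = v_157 = 0. Recurrence: v_k = 1 + (v_{k-1} + v_{k+1})/2 for 1 ≤ k ≤ 156. The particular solution to v_k − (v_{k-1} + v_{k+1})/2 = 1 is v_k = −k^2. Adding homogeneous solution A + B k and matching boundaries gives v_k = k (157 − k). Substituting k = 23: v_23 = 23 · 134 = 3082.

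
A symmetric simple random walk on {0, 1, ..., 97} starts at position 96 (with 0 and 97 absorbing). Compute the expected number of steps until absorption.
E[τ | X_0 = 96] = 96

Let v_k = E[τ | X_0 = k]. Boundary: v_0 = v_97 = 0. Recurrence: v_k = 1 + (v_{k-1} + v_{k+1})/2 for 1 ≤ k ≤ 96. The particular solution to v_k − (v_{k-1} + v_{k+1})/2 = 1 is v_k = −k^2. Adding homogeneous solution A + B k and matching boundaries gives v_k = k (97 − k). Substituting k = 96: v_96 = 96 · 1 = 96.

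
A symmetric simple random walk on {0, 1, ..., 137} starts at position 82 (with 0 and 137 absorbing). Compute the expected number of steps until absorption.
E[τ | X_0 = 82] = 4510

Let v_k = E[τ | X_0 = k]. Boundary: v_0 = v_137 = 0. Recurrence: v_k = 1 + (v_{k-1} + v_{k+1})/2 for 1 ≤ k ≤ 136. The particular solution to v_k − (v_{k-1} + v_{k+1})/2 = 1 is v_k = −k^2. Adding homogeneous solution A + B k and matching boundaries gives v_k = k (137 − k). Substituting k = 82: v_82 = 82 · 55 = 4510.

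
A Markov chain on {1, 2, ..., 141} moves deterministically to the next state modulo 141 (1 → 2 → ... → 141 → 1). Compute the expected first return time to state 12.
E[T_12 | X_0 = 12] = 141

The chain cycles deterministically, so starting at state 12 it returns in exactly 141 steps. Equivalently, the stationary distribution is uniform π_j = 1/141 for every state j, so by Kac's formula E[T_12] = 1/π_12 = 141.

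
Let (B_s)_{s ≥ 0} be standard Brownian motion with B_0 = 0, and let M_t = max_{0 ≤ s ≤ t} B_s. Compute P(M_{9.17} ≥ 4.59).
P(M_{9.17} ≥ 4.59) = 2·P(B_{9.17} ≥ 4.59) = 2(1 − Φ(4.59/√9.17)) ≈ 0.1296

By the reflection principle for Brownian motion, P(M_t ≥ a) = 2 · P(B_t ≥ a) for a ≥ 0. Since B_t ~ N(0, t), P(B_t ≥ 4.59) = 1 − Φ(4.59/√t) = 1 − Φ(4.59/√9.17) = 1 − Φ(1.5158). So
  P(M_{9.17} ≥ 4.59) = 2(1 − Φ(1.5158)) ≈ 0.1296.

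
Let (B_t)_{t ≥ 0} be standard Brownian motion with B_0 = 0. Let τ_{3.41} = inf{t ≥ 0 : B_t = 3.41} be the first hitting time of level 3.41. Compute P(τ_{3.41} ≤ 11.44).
P(τ_{3.41} ≤ 11.44) = 2(1 − Φ(3.41/√11.44)) = 2(1 − Φ(1.0082)) ≈ 0.3134

By the reflection principle for standard BM, P(τ_b ≤ t) = 2 · P(B_t ≥ b). Since B_t ~ N(0, t), P(B_t ≥ 3.41) = 1 − Φ(3.41/√t) = 1 − Φ(3.41/√11.44) = 1 − Φ(1.0082) ≈ 0.15668. Doubling: P(τ_{3.41} ≤ 11.44) ≈ 2 · 0.15668 = 0.31336 ≈ 0.3134.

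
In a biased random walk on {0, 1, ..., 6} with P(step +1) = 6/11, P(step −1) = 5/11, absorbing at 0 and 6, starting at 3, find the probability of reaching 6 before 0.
P(hit 6 before 0) = (1 − (5/6)^3) / (1 − (5/6)^6) = 216/341

Let u_k denote P(reach 6 before 0 | start at k). Boundary: u_0 = 0, u_6 = 1. Recurrence: u_k = 6/11·u_{k+1} + 5/11·u_{k-1} for 1 ≤ k ≤ 5. Try u_k = A + B·r^k with r = q/p = (5/11)/(6/11) = 5/6. Substitution satisfies the recurrence; boundary conditions give:
  u_k = (1 − r^k) / (1 − r^N) = (1 − (5/6)^3) / (1 − (5/6)^6) = 216/341.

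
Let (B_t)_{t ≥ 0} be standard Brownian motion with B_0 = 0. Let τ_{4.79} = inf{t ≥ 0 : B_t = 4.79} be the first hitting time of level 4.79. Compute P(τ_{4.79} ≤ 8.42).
P(τ_{4.79} ≤ 8.42) = 2(1 − Φ(4.79/√8.42)) = 2(1 − Φ(1.6507)) ≈ 0.0988

By the reflection principle for standard BM, P(τ_b ≤ t) = 2 · P(B_t ≥ b). Since B_t ~ N(0, t), P(B_t ≥ 4.79) = 1 − Φ(4.79/√t) = 1 − Φ(4.79/√8.42) = 1 − Φ(1.6507) ≈ 0.04940. Doubling: P(τ_{4.79} ≤ 8.42) ≈ 2 · 0.04940 = 0.09880 ≈ 0.0988.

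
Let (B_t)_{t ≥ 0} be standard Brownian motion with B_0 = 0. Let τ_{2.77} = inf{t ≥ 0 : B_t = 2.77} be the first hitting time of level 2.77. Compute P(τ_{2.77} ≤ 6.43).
P(τ_{2.77} ≤ 6.43) = 2(1 − Φ(2.77/√6.43)) = 2(1 − Φ(1.0924)) ≈ 0.2747

By the reflection principle for standard BM, P(τ_b ≤ t) = 2 · P(B_t ≥ b). Since B_t ~ N(0, t), P(B_t ≥ 2.77) = 1 − Φ(2.77/√t) = 1 − Φ(2.77/√6.43) = 1 − Φ(1.0924) ≈ 0.13733. Doubling: P(τ_{2.77} ≤ 6.43) ≈ 2 · 0.13733 = 0.27466 ≈ 0.2747.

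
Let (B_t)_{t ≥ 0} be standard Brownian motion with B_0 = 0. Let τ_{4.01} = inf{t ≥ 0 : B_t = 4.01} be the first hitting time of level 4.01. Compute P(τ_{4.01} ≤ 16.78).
P(τ_{4.01} ≤ 16.78) = 2(1 − Φ(4.01/√16.78)) = 2(1 − Φ(0.9789)) ≈ 0.3276

By the reflection principle for standard BM, P(τ_b ≤ t) = 2 · P(B_t ≥ b). Since B_t ~ N(0, t), P(B_t ≥ 4.01) = 1 − Φ(4.01/√t) = 1 − Φ(4.01/√16.78) = 1 − Φ(0.9789) ≈ 0.16381. Doubling: P(τ_{4.01} ≤ 16.78) ≈ 2 · 0.16381 = 0.32762 ≈ 0.3276.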